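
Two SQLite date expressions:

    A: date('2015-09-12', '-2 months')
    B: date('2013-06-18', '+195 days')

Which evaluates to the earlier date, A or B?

A = 2015-07-12.
B = 2013-12-30.
B is earlier.

B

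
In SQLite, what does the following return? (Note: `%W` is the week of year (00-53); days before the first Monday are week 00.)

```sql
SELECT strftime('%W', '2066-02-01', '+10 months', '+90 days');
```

First apply '+10 months', '+90 days': 2066-02-01 → 2067-03-01.
2067-03-01 is a Tuesday. SQLite's %W counts Mondays since the year started; the result is 09.

09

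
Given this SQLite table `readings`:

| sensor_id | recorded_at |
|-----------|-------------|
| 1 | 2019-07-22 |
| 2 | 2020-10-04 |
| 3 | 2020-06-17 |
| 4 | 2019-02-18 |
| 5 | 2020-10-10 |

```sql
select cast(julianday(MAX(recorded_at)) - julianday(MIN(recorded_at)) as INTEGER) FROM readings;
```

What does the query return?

600

MIN = 2019-02-18, MAX = 2020-10-10.
10 days remain in February 2019 after the 18th (28 − 18).
Full months from March 2019 through September 2020 contribute their day counts.
Then 10 days into October 2020.
Total: 10 + 31 + 30 + 31 + 30 + 31 + 31 + 30 + 31 + 30 + 31 + 31 + 29 + 31 + 30 + 31 + 30 + 31 + 31 + 30 + 10 = 600.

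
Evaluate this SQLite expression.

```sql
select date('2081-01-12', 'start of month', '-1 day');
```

2080-12-31

`start of month` rewinds 2081-01-12 to 2081-01-01.
Going back 1 day from 2081-01-01 reaches 2080-12-31 (last day of December, 31 days).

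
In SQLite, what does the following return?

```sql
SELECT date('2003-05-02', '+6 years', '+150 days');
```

Adding +6 years to 2003-05-02 gives 2009-05-02.
Applying '+150 days' to 2009-05-02: counting 150 days forward gives 2009-09-29.

2009-09-29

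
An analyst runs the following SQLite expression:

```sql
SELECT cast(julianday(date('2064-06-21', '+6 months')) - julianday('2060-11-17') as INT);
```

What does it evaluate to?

1495

Adding +6 months to 2064-06-21 gives 2064-12-21.
13 days remain in November 2060 after the 17th (30 − 17).
Full months from December 2060 through November 2064 contribute their day counts.
Then 21 days into December 2064.
Total: 13 + 31 + 31 + 28 + 31 + 30 + 31 + 30 + 31 + 31 + 30 + 31 + 30 + 31 + 31 + 28 + 31 + 30 + 31 + 30 + 31 + 31 + 30 + 31 + 30 + 31 + 31 + 28 + 31 + 30 + 31 + 30 + 31 + 31 + 30 + 31 + 30 + 31 + 31 + 29 + 31 + 30 + 31 + 30 + 31 + 31 + 30 + 31 + 30 + 21 = 1495.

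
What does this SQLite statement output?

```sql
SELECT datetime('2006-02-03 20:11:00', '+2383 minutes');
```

2006-02-05 11:54:00

2383 minutes = 39h 43m; +2383 minutes from 2006-02-03 20:11:00 is 2006-02-05 11:54:00 (crosses midnight).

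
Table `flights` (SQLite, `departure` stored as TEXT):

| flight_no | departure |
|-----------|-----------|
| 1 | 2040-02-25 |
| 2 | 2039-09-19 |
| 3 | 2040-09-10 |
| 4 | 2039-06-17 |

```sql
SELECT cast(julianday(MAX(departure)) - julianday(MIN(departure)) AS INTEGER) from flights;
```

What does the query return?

451

MIN = 2039-06-17, MAX = 2040-09-10.
13 days remain in June 2039 after the 17th (30 − 17).
Full months from July 2039 through August 2040 contribute their day counts.
Then 10 days into September 2040.
Total: 13 + 31 + 31 + 30 + 31 + 30 + 31 + 31 + 29 + 31 + 30 + 31 + 30 + 31 + 31 + 10 = 451.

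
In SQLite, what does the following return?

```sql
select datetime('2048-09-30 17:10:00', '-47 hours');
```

2048-09-28 18:10:00

-47 hours from 2048-09-30 17:10:00 is 2048-09-28 18:10:00 (crosses midnight).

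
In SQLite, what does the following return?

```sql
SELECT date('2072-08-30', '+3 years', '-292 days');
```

2074-11-11

Adding +3 years to 2072-08-30 gives 2075-08-30.
Applying '-292 days' to 2075-08-30: counting 292 days back gives 2074-11-11.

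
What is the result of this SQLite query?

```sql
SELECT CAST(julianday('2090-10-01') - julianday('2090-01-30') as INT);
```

244

1 day remains in January 2090 after the 30th (31 − 30).
Full months from February 2090 through September 2090 contribute their day counts.
Then 1 day into October 2090.
Total: 1 + 28 + 31 + 30 + 31 + 30 + 31 + 31 + 30 + 1 = 244.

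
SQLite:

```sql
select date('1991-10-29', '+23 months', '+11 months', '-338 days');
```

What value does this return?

1993-09-25

Adding +23 months to 1991-10-29 gives 1993-09-29.
Adding +11 months to 1993-09-29 gives 1994-08-29.
Applying '-338 days' to 1994-08-29: counting 338 days back gives 1993-09-25.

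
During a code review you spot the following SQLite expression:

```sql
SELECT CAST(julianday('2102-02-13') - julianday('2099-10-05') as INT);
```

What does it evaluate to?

861

26 days remain in October 2099 after the 5th (31 − 5).
Full months from November 2099 through January 2102 contribute their day counts.
Then 13 days into February 2102.
Total: 26 + 30 + 31 + 31 + 28 + 31 + 30 + 31 + 30 + 31 + 31 + 30 + 31 + 30 + 31 + 31 + 28 + 31 + 30 + 31 + 30 + 31 + 31 + 30 + 31 + 30 + 31 + 31 + 13 = 861.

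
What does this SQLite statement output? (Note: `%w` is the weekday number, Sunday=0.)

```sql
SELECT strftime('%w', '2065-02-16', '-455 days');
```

First apply '-455 days': 2065-02-16 → 2063-11-19.
2063-11-19 is a Monday; with Sunday=0 that is 1.

1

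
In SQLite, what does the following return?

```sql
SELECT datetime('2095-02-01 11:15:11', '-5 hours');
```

2095-02-01 06:15:11

-5 hours from 2095-02-01 11:15:11 is 2095-02-01 06:15:11.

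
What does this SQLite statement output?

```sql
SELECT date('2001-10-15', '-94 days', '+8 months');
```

Applying '-94 days' to 2001-10-15: counting 94 days back gives 2001-07-13.
Adding +8 months to 2001-07-13 gives 2002-03-13.

2002-03-13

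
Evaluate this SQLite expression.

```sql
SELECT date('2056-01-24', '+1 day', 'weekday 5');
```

Advancing 1 more day within January lands on 2056-01-25.
`weekday 5` advances to the next Friday; 2056-01-25 is a Tuesday, so it moves forward to 2056-01-28.

2056-01-28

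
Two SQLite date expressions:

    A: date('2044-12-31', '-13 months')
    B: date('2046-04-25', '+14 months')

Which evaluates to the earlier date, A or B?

A

A = 2043-12-01.
B = 2047-06-25.
A is earlier.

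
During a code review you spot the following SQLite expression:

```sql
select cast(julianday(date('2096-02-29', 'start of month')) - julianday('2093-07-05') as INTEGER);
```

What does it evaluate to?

941

`start of month` rewinds 2096-02-29 to 2096-02-01.
26 days remain in July 2093 after the 5th (31 − 5).
Full months from August 2093 through January 2096 contribute their day counts.
Then 1 day into February 2096.
Total: 26 + 31 + 30 + 31 + 30 + 31 + 31 + 28 + 31 + 30 + 31 + 30 + 31 + 31 + 30 + 31 + 30 + 31 + 31 + 28 + 31 + 30 + 31 + 30 + 31 + 31 + 30 + 31 + 30 + 31 + 31 + 1 = 941.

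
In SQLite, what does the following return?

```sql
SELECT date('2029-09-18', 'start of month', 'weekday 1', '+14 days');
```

`start of month` rewinds 2029-09-18 to 2029-09-01.
`weekday 1` advances to the next Monday; 2029-09-01 is a Saturday, so it moves forward to 2029-09-03.
Advancing 14 more days within September lands on 2029-09-17.

2029-09-17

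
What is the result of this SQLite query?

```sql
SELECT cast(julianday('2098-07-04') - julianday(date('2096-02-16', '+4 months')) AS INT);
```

Adding +4 months to 2096-02-16 gives 2096-06-16.
14 days remain in June 2096 after the 16th (30 − 16).
Full months from July 2096 through June 2098 contribute their day counts.
Then 4 days into July 2098.
Total: 14 + 31 + 31 + 30 + 31 + 30 + 31 + 31 + 28 + 31 + 30 + 31 + 30 + 31 + 31 + 30 + 31 + 30 + 31 + 31 + 28 + 31 + 30 + 31 + 30 + 4 = 748.

748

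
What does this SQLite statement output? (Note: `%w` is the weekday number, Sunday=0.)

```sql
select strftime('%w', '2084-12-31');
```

0

2084-12-31 is a Sunday; with Sunday=0 that is 0.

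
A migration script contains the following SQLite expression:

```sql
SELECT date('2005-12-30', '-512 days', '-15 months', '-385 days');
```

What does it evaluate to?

2002-04-15

Applying '-512 days' to 2005-12-30: counting 512 days back gives 2004-08-05.
Adding -15 months to 2004-08-05 gives 2003-05-05.
Applying '-385 days' to 2003-05-05: counting 385 days back gives 2002-04-15.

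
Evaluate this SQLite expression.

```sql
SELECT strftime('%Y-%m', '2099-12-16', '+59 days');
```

2100-02

First apply '+59 days': 2099-12-16 → 2100-02-13.
`%Y-%m` extracts the year-month: 2100-02.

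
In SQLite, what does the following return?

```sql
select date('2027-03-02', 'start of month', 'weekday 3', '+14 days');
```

`start of month` rewinds 2027-03-02 to 2027-03-01.
`weekday 3` advances to the next Wednesday; 2027-03-01 is a Monday, so it moves forward to 2027-03-03.
Advancing 14 more days within March lands on 2027-03-17.

2027-03-17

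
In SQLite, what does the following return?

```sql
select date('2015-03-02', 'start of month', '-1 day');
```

`start of month` rewinds 2015-03-02 to 2015-03-01.
Going back 1 day from 2015-03-01 reaches 2015-02-28 (last day of February, 28 days).

2015-02-28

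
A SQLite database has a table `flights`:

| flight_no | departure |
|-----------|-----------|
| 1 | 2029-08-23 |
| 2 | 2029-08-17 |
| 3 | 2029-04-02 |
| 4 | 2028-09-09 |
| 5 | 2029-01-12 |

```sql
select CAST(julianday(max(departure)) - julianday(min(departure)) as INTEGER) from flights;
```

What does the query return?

348

MIN = 2028-09-09, MAX = 2029-08-23.
21 days remain in September 2028 after the 9th (30 − 9).
Full months from October 2028 through July 2029 contribute their day counts.
Then 23 days into August 2029.
Total: 21 + 31 + 30 + 31 + 31 + 28 + 31 + 30 + 31 + 30 + 31 + 23 = 348.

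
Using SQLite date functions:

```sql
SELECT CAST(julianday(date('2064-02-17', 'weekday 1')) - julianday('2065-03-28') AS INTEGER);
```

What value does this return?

`weekday 1` advances to the next Monday; 2064-02-17 is a Sunday, so it moves forward to 2064-02-18.
11 days remain in February 2064 after the 18th (29 − 18).
Full months from March 2064 through February 2065 contribute their day counts.
Then 28 days into March 2065.
Total: 11 + 31 + 30 + 31 + 30 + 31 + 31 + 30 + 31 + 30 + 31 + 31 + 28 + 28 = 404.
The subtraction is earlier − later, so the result is −404 → -404.

-404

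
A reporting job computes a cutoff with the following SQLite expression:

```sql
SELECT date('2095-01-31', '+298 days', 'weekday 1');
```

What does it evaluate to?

2095-11-28

Applying '+298 days' to 2095-01-31: counting 298 days forward gives 2095-11-25.
`weekday 1` advances to the next Monday; 2095-11-25 is a Friday, so it moves forward to 2095-11-28.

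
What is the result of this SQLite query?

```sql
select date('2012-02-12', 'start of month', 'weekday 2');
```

`start of month` rewinds 2012-02-12 to 2012-02-01.
`weekday 2` advances to the next Tuesday; 2012-02-01 is a Wednesday, so it moves forward to 2012-02-07.

2012-02-07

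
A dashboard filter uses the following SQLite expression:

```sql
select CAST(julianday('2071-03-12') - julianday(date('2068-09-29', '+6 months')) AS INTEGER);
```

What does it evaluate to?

713

Adding +6 months to 2068-09-29 gives 2069-03-29.
2 days remain in March 2069 after the 29th (31 − 29).
Full months from April 2069 through February 2071 contribute their day counts.
Then 12 days into March 2071.
Total: 2 + 30 + 31 + 30 + 31 + 31 + 30 + 31 + 30 + 31 + 31 + 28 + 31 + 30 + 31 + 30 + 31 + 31 + 30 + 31 + 30 + 31 + 31 + 28 + 12 = 713.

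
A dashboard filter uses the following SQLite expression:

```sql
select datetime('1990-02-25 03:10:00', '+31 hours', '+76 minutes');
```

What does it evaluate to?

1990-02-26 11:26:00

+31 hours from 1990-02-25 03:10:00 is 1990-02-26 10:10:00 (crosses midnight).
76 minutes = 1h 16m; +76 minutes from 1990-02-26 10:10:00 is 1990-02-26 11:26:00.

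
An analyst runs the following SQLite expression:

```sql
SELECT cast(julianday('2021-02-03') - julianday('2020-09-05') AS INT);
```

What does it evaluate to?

25 days remain in September 2020 after the 5th (30 − 5).
October 2020: 31 days.
November 2020: 30 days.
December 2020: 31 days.
January 2021: 31 days.
Then 3 days into February 2021.
Total: 25 + 31 + 30 + 31 + 31 + 3 = 151.

151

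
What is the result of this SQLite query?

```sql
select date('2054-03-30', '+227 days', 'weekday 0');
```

Applying '+227 days' to 2054-03-30: counting 227 days forward gives 2054-11-12.
`weekday 0` advances to the next Sunday; 2054-11-12 is a Thursday, so it moves forward to 2054-11-15.

2054-11-15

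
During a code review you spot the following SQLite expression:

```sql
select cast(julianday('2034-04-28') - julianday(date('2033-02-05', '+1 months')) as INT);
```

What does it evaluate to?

Adding +1 month to 2033-02-05 gives 2033-03-05.
26 days remain in March 2033 after the 5th (31 − 5).
Full months from April 2033 through March 2034 contribute their day counts.
Then 28 days into April 2034.
Total: 26 + 30 + 31 + 30 + 31 + 31 + 30 + 31 + 30 + 31 + 31 + 28 + 31 + 28 = 419.

419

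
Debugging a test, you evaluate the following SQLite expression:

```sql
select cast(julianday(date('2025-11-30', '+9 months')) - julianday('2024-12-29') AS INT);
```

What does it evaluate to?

Adding +9 months to 2025-11-30 gives 2026-08-30.
2 days remain in December 2024 after the 29th (31 − 29).
Full months from January 2025 through July 2026 contribute their day counts.
Then 30 days into August 2026.
Total: 2 + 31 + 28 + 31 + 30 + 31 + 30 + 31 + 31 + 30 + 31 + 30 + 31 + 31 + 28 + 31 + 30 + 31 + 30 + 31 + 30 = 609.

609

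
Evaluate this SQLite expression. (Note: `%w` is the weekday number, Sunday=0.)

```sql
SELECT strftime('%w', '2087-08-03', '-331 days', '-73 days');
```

2

First apply '-331 days', '-73 days': 2087-08-03 → 2086-06-25.
2086-06-25 is a Tuesday; with Sunday=0 that is 2.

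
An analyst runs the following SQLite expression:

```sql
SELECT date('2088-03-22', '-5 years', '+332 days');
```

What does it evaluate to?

Adding -5 years to 2088-03-22 gives 2083-03-22.
Applying '+332 days' to 2083-03-22: counting 332 days forward gives 2084-02-17.

2084-02-17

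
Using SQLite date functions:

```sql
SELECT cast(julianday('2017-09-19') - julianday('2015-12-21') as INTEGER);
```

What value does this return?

638

10 days remain in December 2015 after the 21st (31 − 21).
Full months from January 2016 through August 2017 contribute their day counts.
Then 19 days into September 2017.
Total: 10 + 31 + 29 + 31 + 30 + 31 + 30 + 31 + 31 + 30 + 31 + 30 + 31 + 31 + 28 + 31 + 30 + 31 + 30 + 31 + 31 + 19 = 638.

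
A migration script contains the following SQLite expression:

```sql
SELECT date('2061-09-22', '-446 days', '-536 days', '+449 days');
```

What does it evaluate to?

Applying '-446 days' to 2061-09-22: counting 446 days back gives 2060-07-03.
Applying '-536 days' to 2060-07-03: counting 536 days back gives 2059-01-14.
Applying '+449 days' to 2059-01-14: counting 449 days forward gives 2060-04-07.

2060-04-07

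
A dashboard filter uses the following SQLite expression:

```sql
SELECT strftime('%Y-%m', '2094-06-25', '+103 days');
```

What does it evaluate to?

First apply '+103 days': 2094-06-25 → 2094-10-06.
`%Y-%m` extracts the year-month: 2094-10.

2094-10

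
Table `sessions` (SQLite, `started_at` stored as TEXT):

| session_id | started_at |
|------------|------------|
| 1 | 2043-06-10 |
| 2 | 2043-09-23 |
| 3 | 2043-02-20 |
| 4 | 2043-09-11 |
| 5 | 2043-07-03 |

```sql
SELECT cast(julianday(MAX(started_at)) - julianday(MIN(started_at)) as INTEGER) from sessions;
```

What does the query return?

215

MIN = 2043-02-20, MAX = 2043-09-23.
8 days remain in February 2043 after the 20th (28 − 20).
Full months from March 2043 through August 2043 contribute their day counts.
Then 23 days into September 2043.
Total: 8 + 31 + 30 + 31 + 30 + 31 + 31 + 23 = 215.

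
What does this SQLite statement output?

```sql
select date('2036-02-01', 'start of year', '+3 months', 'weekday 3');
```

2036-04-02

`start of year` rewinds 2036-02-01 to 2036-01-01.
Adding +3 months to 2036-01-01 gives 2036-04-01.
`weekday 3` advances to the next Wednesday; 2036-04-01 is a Tuesday, so it moves forward to 2036-04-02.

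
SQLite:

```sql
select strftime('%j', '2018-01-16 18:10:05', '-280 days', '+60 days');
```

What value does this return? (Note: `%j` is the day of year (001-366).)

First apply '-280 days', '+60 days': 2018-01-16 18:10:05 → 2017-06-10 18:10:05.
Day-of-year for 2017-06-10: days since 2017-01-01 inclusive = 161, zero-padded to 161.

161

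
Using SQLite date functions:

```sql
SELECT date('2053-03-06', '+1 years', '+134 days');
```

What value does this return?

Adding +1 year to 2053-03-06 gives 2054-03-06.
Applying '+134 days' to 2054-03-06: counting 134 days forward gives 2054-07-18.

2054-07-18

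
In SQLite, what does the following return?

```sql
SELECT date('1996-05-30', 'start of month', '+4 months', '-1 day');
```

`start of month` rewinds 1996-05-30 to 1996-05-01.
Adding +4 months to 1996-05-01 gives 1996-09-01.
Going back 1 day from 1996-09-01 reaches 1996-08-31 (last day of August, 31 days).

1996-08-31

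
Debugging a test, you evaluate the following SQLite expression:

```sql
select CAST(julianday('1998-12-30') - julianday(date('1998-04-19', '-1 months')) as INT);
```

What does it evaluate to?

286

Adding -1 month to 1998-04-19 gives 1998-03-19.
12 days remain in March 1998 after the 19th (31 − 19).
Full months from April 1998 through November 1998 contribute their day counts.
Then 30 days into December 1998.
Total: 12 + 30 + 31 + 30 + 31 + 31 + 30 + 31 + 30 + 30 = 286.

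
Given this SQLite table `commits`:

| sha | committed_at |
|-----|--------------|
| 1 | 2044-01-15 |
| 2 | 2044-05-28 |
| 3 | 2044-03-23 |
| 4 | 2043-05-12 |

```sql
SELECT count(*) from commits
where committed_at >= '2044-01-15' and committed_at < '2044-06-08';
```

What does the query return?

3

Rows in [2044-01-15, 2044-06-08): 2044-01-15, 2044-05-28, 2044-03-23 → 3 rows.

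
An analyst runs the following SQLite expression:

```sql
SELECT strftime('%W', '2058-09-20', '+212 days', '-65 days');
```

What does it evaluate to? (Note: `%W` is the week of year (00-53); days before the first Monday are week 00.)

06

First apply '+212 days', '-65 days': 2058-09-20 → 2059-02-14.
2059-02-14 is a Friday. SQLite's %W counts Mondays since the year started; the result is 06.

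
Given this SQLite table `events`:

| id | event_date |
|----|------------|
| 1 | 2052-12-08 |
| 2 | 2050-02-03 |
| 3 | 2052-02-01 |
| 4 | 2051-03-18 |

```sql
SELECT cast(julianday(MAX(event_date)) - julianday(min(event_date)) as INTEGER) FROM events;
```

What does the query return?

1039

MIN = 2050-02-03, MAX = 2052-12-08.
25 days remain in February 2050 after the 3rd (28 − 3).
Full months from March 2050 through November 2052 contribute their day counts.
Then 8 days into December 2052.
Total: 25 + 31 + 30 + 31 + 30 + 31 + 31 + 30 + 31 + 30 + 31 + 31 + 28 + 31 + 30 + 31 + 30 + 31 + 31 + 30 + 31 + 30 + 31 + 31 + 29 + 31 + 30 + 31 + 30 + 31 + 31 + 30 + 31 + 30 + 8 = 1039.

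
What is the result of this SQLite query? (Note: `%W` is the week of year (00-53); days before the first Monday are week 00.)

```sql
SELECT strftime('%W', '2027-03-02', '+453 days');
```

First apply '+453 days': 2027-03-02 → 2028-05-28.
2028-05-28 is a Sunday. SQLite's %W counts Mondays since the year started; the result is 21.

21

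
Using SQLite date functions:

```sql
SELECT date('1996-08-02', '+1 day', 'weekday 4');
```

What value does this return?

1996-08-08

Advancing 1 more day within August lands on 1996-08-03.
`weekday 4` advances to the next Thursday; 1996-08-03 is a Saturday, so it moves forward to 1996-08-08.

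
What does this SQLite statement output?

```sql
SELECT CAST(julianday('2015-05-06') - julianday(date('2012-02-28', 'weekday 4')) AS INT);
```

1161

`weekday 4` advances to the next Thursday; 2012-02-28 is a Tuesday, so it moves forward to 2012-03-01.
30 days remain in March 2012 after the 1st (31 − 1).
Full months from April 2012 through April 2015 contribute their day counts.
Then 6 days into May 2015.
Total: 30 + 30 + 31 + 30 + 31 + 31 + 30 + 31 + 30 + 31 + 31 + 28 + 31 + 30 + 31 + 30 + 31 + 31 + 30 + 31 + 30 + 31 + 31 + 28 + 31 + 30 + 31 + 30 + 31 + 31 + 30 + 31 + 30 + 31 + 31 + 28 + 31 + 30 + 6 = 1161.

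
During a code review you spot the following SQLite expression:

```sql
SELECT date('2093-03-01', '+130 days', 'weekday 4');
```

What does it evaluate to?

2093-07-09

Applying '+130 days' to 2093-03-01: counting 130 days forward gives 2093-07-09.
`weekday 4` advances to the next Thursday; 2093-07-09 is already a Thursday, so it stays at 2093-07-09.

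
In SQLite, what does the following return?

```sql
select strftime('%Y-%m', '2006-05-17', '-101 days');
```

2006-02

First apply '-101 days': 2006-05-17 → 2006-02-05.
`%Y-%m` extracts the year-month: 2006-02.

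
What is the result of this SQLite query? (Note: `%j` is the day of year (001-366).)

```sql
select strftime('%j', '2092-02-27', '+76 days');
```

134

First apply '+76 days': 2092-02-27 → 2092-05-13.
Day-of-year for 2092-05-13: days since 2092-01-01 inclusive = 134, zero-padded to 134.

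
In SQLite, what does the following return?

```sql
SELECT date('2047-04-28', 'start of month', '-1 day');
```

`start of month` rewinds 2047-04-28 to 2047-04-01.
Going back 1 day from 2047-04-01 reaches 2047-03-31 (last day of March, 31 days).

2047-03-31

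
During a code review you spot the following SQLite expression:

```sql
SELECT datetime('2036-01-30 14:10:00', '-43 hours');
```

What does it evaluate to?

-43 hours from 2036-01-30 14:10:00 is 2036-01-28 19:10:00 (crosses midnight).

2036-01-28 19:10:00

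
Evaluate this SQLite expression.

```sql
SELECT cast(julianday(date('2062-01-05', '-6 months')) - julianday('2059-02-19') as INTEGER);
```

Adding -6 months to 2062-01-05 gives 2061-07-05.
9 days remain in February 2059 after the 19th (28 − 19).
Full months from March 2059 through June 2061 contribute their day counts.
Then 5 days into July 2061.
Total: 9 + 31 + 30 + 31 + 30 + 31 + 31 + 30 + 31 + 30 + 31 + 31 + 29 + 31 + 30 + 31 + 30 + 31 + 31 + 30 + 31 + 30 + 31 + 31 + 28 + 31 + 30 + 31 + 30 + 5 = 867.

867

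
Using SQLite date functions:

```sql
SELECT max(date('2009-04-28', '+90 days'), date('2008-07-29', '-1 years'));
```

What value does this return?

date('2009-04-28', '+90 days') → 2009-07-27.
date('2008-07-29', '-1 years') → 2007-07-29.
Later of the two is 2009-07-27.

2009-07-27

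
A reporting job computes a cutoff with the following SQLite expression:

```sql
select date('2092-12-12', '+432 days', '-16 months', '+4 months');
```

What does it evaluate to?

Applying '+432 days' to 2092-12-12: counting 432 days forward gives 2094-02-17.
Adding -16 months to 2094-02-17 gives 2092-10-17.
Adding +4 months to 2092-10-17 gives 2093-02-17.

2093-02-17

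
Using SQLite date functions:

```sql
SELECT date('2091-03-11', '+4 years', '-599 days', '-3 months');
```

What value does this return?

2093-04-20

Adding +4 years to 2091-03-11 gives 2095-03-11.
Applying '-599 days' to 2095-03-11: counting 599 days back gives 2093-07-20.
Adding -3 months to 2093-07-20 gives 2093-04-20.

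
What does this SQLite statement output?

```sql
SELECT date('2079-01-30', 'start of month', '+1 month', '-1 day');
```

`start of month` rewinds 2079-01-30 to 2079-01-01.
Adding +1 month to 2079-01-01 gives 2079-02-01.
Going back 1 day from 2079-02-01 reaches 2079-01-31 (last day of January, 31 days).

2079-01-31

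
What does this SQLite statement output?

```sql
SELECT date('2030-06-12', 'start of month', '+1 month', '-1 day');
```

`start of month` rewinds 2030-06-12 to 2030-06-01.
Adding +1 month to 2030-06-01 gives 2030-07-01.
Going back 1 day from 2030-07-01 reaches 2030-06-30 (last day of June, 30 days).

2030-06-30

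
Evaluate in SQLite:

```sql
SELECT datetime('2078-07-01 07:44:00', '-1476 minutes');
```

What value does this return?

2078-06-30 07:08:00

1476 minutes = 24h 36m; -1476 minutes from 2078-07-01 07:44:00 is 2078-06-30 07:08:00 (crosses midnight).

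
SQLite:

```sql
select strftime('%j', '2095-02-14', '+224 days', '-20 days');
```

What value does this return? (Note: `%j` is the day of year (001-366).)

249

First apply '+224 days', '-20 days': 2095-02-14 → 2095-09-06.
Day-of-year for 2095-09-06: days since 2095-01-01 inclusive = 249, zero-padded to 249.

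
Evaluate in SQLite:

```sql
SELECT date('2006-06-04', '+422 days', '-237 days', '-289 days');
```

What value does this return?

2006-02-20

Applying '+422 days' to 2006-06-04: counting 422 days forward gives 2007-07-31.
Applying '-237 days' to 2007-07-31: counting 237 days back gives 2006-12-06.
Applying '-289 days' to 2006-12-06: counting 289 days back gives 2006-02-20.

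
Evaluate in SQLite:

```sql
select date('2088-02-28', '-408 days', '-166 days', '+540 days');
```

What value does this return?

2088-01-25

Applying '-408 days' to 2088-02-28: counting 408 days back gives 2087-01-16.
Applying '-166 days' to 2087-01-16: counting 166 days back gives 2086-08-03.
Applying '+540 days' to 2086-08-03: counting 540 days forward gives 2088-01-25.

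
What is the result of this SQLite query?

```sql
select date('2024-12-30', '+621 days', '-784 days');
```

Applying '+621 days' to 2024-12-30: counting 621 days forward gives 2026-09-12.
Applying '-784 days' to 2026-09-12: counting 784 days back gives 2024-07-20.

2024-07-20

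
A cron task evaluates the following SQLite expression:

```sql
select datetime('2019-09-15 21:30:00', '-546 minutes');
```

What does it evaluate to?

546 minutes = 9h 6m; -546 minutes from 2019-09-15 21:30:00 is 2019-09-15 12:24:00.

2019-09-15 12:24:00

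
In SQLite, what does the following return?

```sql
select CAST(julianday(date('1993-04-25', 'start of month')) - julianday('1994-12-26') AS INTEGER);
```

`start of month` rewinds 1993-04-25 to 1993-04-01.
29 days remain in April 1993 after the 1st (30 − 1).
Full months from May 1993 through November 1994 contribute their day counts.
Then 26 days into December 1994.
Total: 29 + 31 + 30 + 31 + 31 + 30 + 31 + 30 + 31 + 31 + 28 + 31 + 30 + 31 + 30 + 31 + 31 + 30 + 31 + 30 + 26 = 634.
The subtraction is earlier − later, so the result is −634 → -634.

-634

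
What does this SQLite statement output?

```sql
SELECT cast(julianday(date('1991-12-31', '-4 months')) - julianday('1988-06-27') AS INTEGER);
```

1160

Adding -4 months to 1991-12-31 gives 1991-08-31.
3 days remain in June 1988 after the 27th (30 − 27).
Full months from July 1988 through July 1991 contribute their day counts.
Then 31 days into August 1991.
Total: 3 + 31 + 31 + 30 + 31 + 30 + 31 + 31 + 28 + 31 + 30 + 31 + 30 + 31 + 31 + 30 + 31 + 30 + 31 + 31 + 28 + 31 + 30 + 31 + 30 + 31 + 31 + 30 + 31 + 30 + 31 + 31 + 28 + 31 + 30 + 31 + 30 + 31 + 31 = 1160.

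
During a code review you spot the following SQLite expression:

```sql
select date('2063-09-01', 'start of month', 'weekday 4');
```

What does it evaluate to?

2063-09-06

`start of month` rewinds 2063-09-01 to 2063-09-01.
`weekday 4` advances to the next Thursday; 2063-09-01 is a Saturday, so it moves forward to 2063-09-06.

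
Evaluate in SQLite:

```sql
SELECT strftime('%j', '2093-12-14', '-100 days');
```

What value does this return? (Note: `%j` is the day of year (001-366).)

248

First apply '-100 days': 2093-12-14 → 2093-09-05.
Day-of-year for 2093-09-05: days since 2093-01-01 inclusive = 248, zero-padded to 248.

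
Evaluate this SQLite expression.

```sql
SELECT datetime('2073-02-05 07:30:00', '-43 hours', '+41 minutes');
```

-43 hours from 2073-02-05 07:30:00 is 2073-02-03 12:30:00 (crosses midnight).
+41 minutes from 2073-02-03 12:30:00 is 2073-02-03 13:11:00.

2073-02-03 13:11:00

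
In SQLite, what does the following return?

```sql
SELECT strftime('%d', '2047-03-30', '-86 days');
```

03

First apply '-86 days': 2047-03-30 → 2047-01-03.
`%d` extracts the 2-digit day of month: 03.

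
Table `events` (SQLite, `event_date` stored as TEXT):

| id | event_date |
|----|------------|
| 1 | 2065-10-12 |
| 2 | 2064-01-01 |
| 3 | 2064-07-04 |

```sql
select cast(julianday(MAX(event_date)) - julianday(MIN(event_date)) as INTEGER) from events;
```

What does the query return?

MIN = 2064-01-01, MAX = 2065-10-12.
30 days remain in January 2064 after the 1st (31 − 1).
Full months from February 2064 through September 2065 contribute their day counts.
Then 12 days into October 2065.
Total: 30 + 29 + 31 + 30 + 31 + 30 + 31 + 31 + 30 + 31 + 30 + 31 + 31 + 28 + 31 + 30 + 31 + 30 + 31 + 31 + 30 + 12 = 650.

650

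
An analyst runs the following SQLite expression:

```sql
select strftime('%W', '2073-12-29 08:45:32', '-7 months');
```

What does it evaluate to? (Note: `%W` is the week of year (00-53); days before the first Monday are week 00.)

22

First apply '-7 months': 2073-12-29 08:45:32 → 2073-05-29 08:45:32.
2073-05-29 is a Monday. SQLite's %W counts Mondays since the year started; the result is 22.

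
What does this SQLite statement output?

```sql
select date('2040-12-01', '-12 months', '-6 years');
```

Adding -12 months to 2040-12-01 gives 2039-12-01.
Adding -6 years to 2039-12-01 gives 2033-12-01.

2033-12-01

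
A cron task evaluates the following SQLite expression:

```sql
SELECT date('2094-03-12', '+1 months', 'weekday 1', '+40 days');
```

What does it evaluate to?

2094-05-22

Adding +1 month to 2094-03-12 gives 2094-04-12.
`weekday 1` advances to the next Monday; 2094-04-12 is already a Monday, so it stays at 2094-04-12.
April 2094 has 30 days; 18 remain after the 12th, so 19 days reach 2094-05-01.
Advancing 21 more days within May lands on 2094-05-22.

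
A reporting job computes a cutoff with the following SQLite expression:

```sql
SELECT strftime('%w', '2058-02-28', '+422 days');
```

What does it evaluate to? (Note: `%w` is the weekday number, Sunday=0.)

6

First apply '+422 days': 2058-02-28 → 2059-04-26.
2059-04-26 is a Saturday; with Sunday=0 that is 6.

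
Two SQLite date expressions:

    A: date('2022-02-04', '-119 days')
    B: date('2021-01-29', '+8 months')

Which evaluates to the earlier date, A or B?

A = 2021-10-08.
B = 2021-09-29.
B is earlier.

B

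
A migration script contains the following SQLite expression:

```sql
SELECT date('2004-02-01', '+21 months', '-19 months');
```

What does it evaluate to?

Adding +21 months to 2004-02-01 gives 2005-11-01.
Adding -19 months to 2005-11-01 gives 2004-04-01.

2004-04-01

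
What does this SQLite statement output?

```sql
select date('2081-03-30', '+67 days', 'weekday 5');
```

Applying '+67 days' to 2081-03-30: counting 67 days forward gives 2081-06-05.
`weekday 5` advances to the next Friday; 2081-06-05 is a Thursday, so it moves forward to 2081-06-06.

2081-06-06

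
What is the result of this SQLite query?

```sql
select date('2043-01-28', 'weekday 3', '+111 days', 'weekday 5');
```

`weekday 3` advances to the next Wednesday; 2043-01-28 is already a Wednesday, so it stays at 2043-01-28.
Applying '+111 days' to 2043-01-28: counting 111 days forward gives 2043-05-19.
`weekday 5` advances to the next Friday; 2043-05-19 is a Tuesday, so it moves forward to 2043-05-22.

2043-05-22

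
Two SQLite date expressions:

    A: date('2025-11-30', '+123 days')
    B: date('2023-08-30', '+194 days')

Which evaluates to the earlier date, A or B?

A = 2026-04-02.
B = 2024-03-11.
B is earlier.

B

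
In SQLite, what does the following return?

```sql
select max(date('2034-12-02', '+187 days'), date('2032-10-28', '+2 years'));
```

2035-06-07

date('2034-12-02', '+187 days') → 2035-06-07.
date('2032-10-28', '+2 years') → 2034-10-28.
Later of the two is 2035-06-07.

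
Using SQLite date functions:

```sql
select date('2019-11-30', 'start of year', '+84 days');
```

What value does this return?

`start of year` rewinds 2019-11-30 to 2019-01-01.
Applying '+84 days' to 2019-01-01: counting 84 days forward gives 2019-03-26.

2019-03-26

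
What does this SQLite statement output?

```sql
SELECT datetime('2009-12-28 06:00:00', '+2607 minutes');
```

2009-12-30 01:27:00

2607 minutes = 43h 27m; +2607 minutes from 2009-12-28 06:00:00 is 2009-12-30 01:27:00 (crosses midnight).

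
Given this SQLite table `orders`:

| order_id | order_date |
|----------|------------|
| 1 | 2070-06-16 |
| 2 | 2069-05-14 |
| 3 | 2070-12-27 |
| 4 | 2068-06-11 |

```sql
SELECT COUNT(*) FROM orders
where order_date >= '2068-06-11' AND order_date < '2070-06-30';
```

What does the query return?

3

Rows in [2068-06-11, 2070-06-30): 2070-06-16, 2069-05-14, 2068-06-11 → 3 rows.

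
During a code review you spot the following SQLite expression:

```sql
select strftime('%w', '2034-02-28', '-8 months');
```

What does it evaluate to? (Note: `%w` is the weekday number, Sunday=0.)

2

First apply '-8 months': 2034-02-28 → 2033-06-28.
2033-06-28 is a Tuesday; with Sunday=0 that is 2.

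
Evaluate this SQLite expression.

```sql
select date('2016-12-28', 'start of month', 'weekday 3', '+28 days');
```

`start of month` rewinds 2016-12-28 to 2016-12-01.
`weekday 3` advances to the next Wednesday; 2016-12-01 is a Thursday, so it moves forward to 2016-12-07.
December 2016 has 31 days; 24 remain after the 7th, so 25 days reach 2017-01-01.
Advancing 3 more days within January lands on 2017-01-04.

2017-01-04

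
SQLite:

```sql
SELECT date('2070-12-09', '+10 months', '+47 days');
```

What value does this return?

2071-11-25

Adding +10 months to 2070-12-09 gives 2071-10-09.
Applying '+47 days' to 2071-10-09: counting 47 days forward gives 2071-11-25.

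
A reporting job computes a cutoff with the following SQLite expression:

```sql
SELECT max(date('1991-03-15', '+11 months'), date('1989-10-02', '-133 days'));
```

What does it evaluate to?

date('1991-03-15', '+11 months') → 1992-02-15.
date('1989-10-02', '-133 days') → 1989-05-22.
Later of the two is 1992-02-15.

1992-02-15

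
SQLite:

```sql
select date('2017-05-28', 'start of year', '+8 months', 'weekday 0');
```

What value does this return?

`start of year` rewinds 2017-05-28 to 2017-01-01.
Adding +8 months to 2017-01-01 gives 2017-09-01.
`weekday 0` advances to the next Sunday; 2017-09-01 is a Friday, so it moves forward to 2017-09-03.

2017-09-03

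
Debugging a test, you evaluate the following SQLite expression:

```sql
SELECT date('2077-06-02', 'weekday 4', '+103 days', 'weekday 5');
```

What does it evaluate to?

2077-09-17

`weekday 4` advances to the next Thursday; 2077-06-02 is a Wednesday, so it moves forward to 2077-06-03.
Applying '+103 days' to 2077-06-03: counting 103 days forward gives 2077-09-14.
`weekday 5` advances to the next Friday; 2077-09-14 is a Tuesday, so it moves forward to 2077-09-17.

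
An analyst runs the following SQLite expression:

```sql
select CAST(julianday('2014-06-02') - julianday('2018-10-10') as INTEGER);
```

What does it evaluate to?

28 days remain in June 2014 after the 2nd (30 − 2).
Full months from July 2014 through September 2018 contribute their day counts.
Then 10 days into October 2018.
Total: 28 + 31 + 31 + 30 + 31 + 30 + 31 + 31 + 28 + 31 + 30 + 31 + 30 + 31 + 31 + 30 + 31 + 30 + 31 + 31 + 29 + 31 + 30 + 31 + 30 + 31 + 31 + 30 + 31 + 30 + 31 + 31 + 28 + 31 + 30 + 31 + 30 + 31 + 31 + 30 + 31 + 30 + 31 + 31 + 28 + 31 + 30 + 31 + 30 + 31 + 31 + 30 + 10 = 1591.
The subtraction is earlier − later, so the result is −1591 → -1591.

-1591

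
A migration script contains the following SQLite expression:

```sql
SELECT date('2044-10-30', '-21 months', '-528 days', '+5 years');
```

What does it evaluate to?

2046-08-20

Adding -21 months to 2044-10-30 gives 2043-01-30.
Applying '-528 days' to 2043-01-30: counting 528 days back gives 2041-08-20.
Adding +5 years to 2041-08-20 gives 2046-08-20.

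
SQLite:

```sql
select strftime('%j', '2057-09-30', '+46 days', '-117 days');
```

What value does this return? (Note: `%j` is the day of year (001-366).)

First apply '+46 days', '-117 days': 2057-09-30 → 2057-07-21.
Day-of-year for 2057-07-21: days since 2057-01-01 inclusive = 202, zero-padded to 202.

202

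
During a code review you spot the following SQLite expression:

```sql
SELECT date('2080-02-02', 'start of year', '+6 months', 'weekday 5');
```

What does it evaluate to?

`start of year` rewinds 2080-02-02 to 2080-01-01.
Adding +6 months to 2080-01-01 gives 2080-07-01.
`weekday 5` advances to the next Friday; 2080-07-01 is a Monday, so it moves forward to 2080-07-05.

2080-07-05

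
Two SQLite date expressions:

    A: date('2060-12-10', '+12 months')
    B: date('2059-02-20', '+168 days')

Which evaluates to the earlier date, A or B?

B

A = 2061-12-10.
B = 2059-08-07.
B is earlier.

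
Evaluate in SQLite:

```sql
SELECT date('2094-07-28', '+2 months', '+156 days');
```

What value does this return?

2095-03-03

Adding +2 months to 2094-07-28 gives 2094-09-28.
Applying '+156 days' to 2094-09-28: counting 156 days forward gives 2095-03-03.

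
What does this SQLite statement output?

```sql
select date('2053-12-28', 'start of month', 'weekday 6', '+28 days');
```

`start of month` rewinds 2053-12-28 to 2053-12-01.
`weekday 6` advances to the next Saturday; 2053-12-01 is a Monday, so it moves forward to 2053-12-06.
December 2053 has 31 days; 25 remain after the 6th, so 26 days reach 2054-01-01.
Advancing 2 more days within January lands on 2054-01-03.

2054-01-03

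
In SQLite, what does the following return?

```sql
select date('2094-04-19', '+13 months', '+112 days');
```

Adding +13 months to 2094-04-19 gives 2095-05-19.
Applying '+112 days' to 2095-05-19: counting 112 days forward gives 2095-09-08.

2095-09-08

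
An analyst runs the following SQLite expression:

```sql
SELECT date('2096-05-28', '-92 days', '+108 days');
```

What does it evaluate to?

2096-06-13

Applying '-92 days' to 2096-05-28: counting 92 days back gives 2096-02-26.
Applying '+108 days' to 2096-02-26: counting 108 days forward gives 2096-06-13.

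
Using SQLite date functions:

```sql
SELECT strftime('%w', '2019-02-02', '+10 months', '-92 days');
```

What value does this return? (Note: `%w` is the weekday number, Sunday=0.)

First apply '+10 months', '-92 days': 2019-02-02 → 2019-09-01.
2019-09-01 is a Sunday; with Sunday=0 that is 0.

0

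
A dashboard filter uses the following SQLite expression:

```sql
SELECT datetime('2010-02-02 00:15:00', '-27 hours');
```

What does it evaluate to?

2010-01-31 21:15:00

-27 hours from 2010-02-02 00:15:00 is 2010-01-31 21:15:00 (crosses midnight).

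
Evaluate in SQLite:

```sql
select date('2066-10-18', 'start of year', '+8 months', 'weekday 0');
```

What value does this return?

`start of year` rewinds 2066-10-18 to 2066-01-01.
Adding +8 months to 2066-01-01 gives 2066-09-01.
`weekday 0` advances to the next Sunday; 2066-09-01 is a Wednesday, so it moves forward to 2066-09-05.

2066-09-05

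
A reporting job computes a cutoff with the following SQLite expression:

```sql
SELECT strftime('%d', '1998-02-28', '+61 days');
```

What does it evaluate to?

30

First apply '+61 days': 1998-02-28 → 1998-04-30.
`%d` extracts the 2-digit day of month: 30.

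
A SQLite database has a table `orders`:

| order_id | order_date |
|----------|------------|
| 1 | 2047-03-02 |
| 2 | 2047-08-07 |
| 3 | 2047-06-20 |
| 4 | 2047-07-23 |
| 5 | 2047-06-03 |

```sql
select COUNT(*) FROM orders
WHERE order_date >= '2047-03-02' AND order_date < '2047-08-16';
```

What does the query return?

Rows in [2047-03-02, 2047-08-16): 2047-03-02, 2047-08-07, 2047-06-20, 2047-07-23, 2047-06-03 → 5 rows.

5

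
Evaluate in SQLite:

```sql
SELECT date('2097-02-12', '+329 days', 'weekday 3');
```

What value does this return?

Applying '+329 days' to 2097-02-12: counting 329 days forward gives 2098-01-07.
`weekday 3` advances to the next Wednesday; 2098-01-07 is a Tuesday, so it moves forward to 2098-01-08.

2098-01-08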